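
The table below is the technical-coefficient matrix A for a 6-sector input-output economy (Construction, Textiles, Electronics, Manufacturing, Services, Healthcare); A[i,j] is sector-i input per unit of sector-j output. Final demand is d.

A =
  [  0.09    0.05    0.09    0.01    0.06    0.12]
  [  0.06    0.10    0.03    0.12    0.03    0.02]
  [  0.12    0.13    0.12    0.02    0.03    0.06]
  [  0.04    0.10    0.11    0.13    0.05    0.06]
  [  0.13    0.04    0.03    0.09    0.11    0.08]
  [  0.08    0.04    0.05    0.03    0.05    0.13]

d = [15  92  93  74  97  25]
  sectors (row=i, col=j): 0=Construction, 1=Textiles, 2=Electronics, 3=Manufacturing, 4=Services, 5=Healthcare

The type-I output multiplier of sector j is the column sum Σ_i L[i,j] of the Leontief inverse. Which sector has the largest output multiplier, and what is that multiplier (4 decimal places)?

Form M = I − A:
  [  0.91   -0.05   -0.09   -0.01   -0.06   -0.12]
  [ -0.06    0.90   -0.03   -0.12   -0.03   -0.02]
  [ -0.12   -0.13    0.88   -0.02   -0.03   -0.06]
  [ -0.04   -0.10   -0.11    0.87   -0.05   -0.06]
  [ -0.13   -0.04   -0.03   -0.09    0.89   -0.08]
  [ -0.08   -0.04   -0.05   -0.03   -0.05    0.87]
Leontief inverse L = M⁻¹:
  [  1.1568    0.1026    0.1416    0.0473    0.0992    0.1841]
  [  0.1082    1.1529    0.0775    0.1707    0.0620    0.0642]
  [  0.1926    0.1974    1.1807    0.0681    0.0702    0.1237]
  [  0.1112    0.1738    0.1765    1.1926    0.0932    0.1223]
  [  0.2040    0.0987    0.0904    0.1434    1.1604    0.1532]
  [  0.1380    0.0854    0.0957    0.0655    0.0859    1.1894]
Total output x = L · d:
  x_0 = 1.1568·15 + 0.1026·92 + 0.1416·93 + 0.0473·74 + 0.0992·97 + 0.1841·25 = 57.6769
  x_1 = 0.1082·15 + 1.1529·92 + 0.0775·93 + 0.1707·74 + 0.0620·97 + 0.0642·25 = 135.1400
  x_2 = 0.1926·15 + 0.1974·92 + 1.1807·93 + 0.0681·74 + 0.0702·97 + 0.1237·25 = 145.8056
  x_3 = 0.1112·15 + 0.1738·92 + 0.1765·93 + 1.1926·74 + 0.0932·97 + 0.1223·25 = 134.4158
  x_4 = 0.2040·15 + 0.0987·92 + 0.0904·93 + 0.1434·74 + 1.1604·97 + 0.1532·25 = 147.5449
  x_5 = 0.1380·15 + 0.0854·92 + 0.0957·93 + 0.0655·74 + 0.0859·97 + 1.1894·25 = 61.7468
Output multipliers (column sums of L):
  Construction: 1.9108
  Textiles: 1.8108
  Electronics: 1.7624
  Manufacturing: 1.6875
  Services: 1.5709
  Healthcare: 1.8370

Construction (1.9108)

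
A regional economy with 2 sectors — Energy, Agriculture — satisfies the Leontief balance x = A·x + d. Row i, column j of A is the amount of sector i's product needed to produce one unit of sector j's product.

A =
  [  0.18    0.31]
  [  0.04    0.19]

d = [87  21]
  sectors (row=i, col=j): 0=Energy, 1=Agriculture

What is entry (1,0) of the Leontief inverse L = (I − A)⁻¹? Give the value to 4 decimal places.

Form M = I − A:
  [  0.82   -0.31]
  [ -0.04    0.81]
Leontief inverse L = M⁻¹:
  [  1.2427    0.4756]
  [  0.0614    1.2581]
Total output x = L · d:
  x_0 = 1.2427·87 + 0.4756·21 = 118.1037
  x_1 = 0.0614·87 + 1.2581·21 = 31.7582

L[1,0] = 0.0614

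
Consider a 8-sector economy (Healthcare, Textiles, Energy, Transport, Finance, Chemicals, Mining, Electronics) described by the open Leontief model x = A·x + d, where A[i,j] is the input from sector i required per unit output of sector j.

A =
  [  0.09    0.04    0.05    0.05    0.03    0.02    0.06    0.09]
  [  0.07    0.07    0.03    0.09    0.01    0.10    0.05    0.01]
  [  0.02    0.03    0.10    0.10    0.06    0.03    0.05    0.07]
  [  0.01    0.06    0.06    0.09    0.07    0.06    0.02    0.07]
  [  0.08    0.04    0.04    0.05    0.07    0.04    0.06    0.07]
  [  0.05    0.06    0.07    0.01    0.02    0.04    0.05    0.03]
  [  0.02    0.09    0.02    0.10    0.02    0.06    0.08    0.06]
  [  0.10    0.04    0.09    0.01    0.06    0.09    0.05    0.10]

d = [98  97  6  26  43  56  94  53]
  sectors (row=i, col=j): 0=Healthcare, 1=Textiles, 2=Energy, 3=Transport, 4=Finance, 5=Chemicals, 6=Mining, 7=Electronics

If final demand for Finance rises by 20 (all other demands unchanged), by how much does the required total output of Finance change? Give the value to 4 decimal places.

Form M = I − A:
  [  0.91   -0.04   -0.05   -0.05   -0.03   -0.02   -0.06   -0.09]
  [ -0.07    0.93   -0.03   -0.09   -0.01   -0.10   -0.05   -0.01]
  [ -0.02   -0.03    0.90   -0.10   -0.06   -0.03   -0.05   -0.07]
  [ -0.01   -0.06   -0.06    0.91   -0.07   -0.06   -0.02   -0.07]
  [ -0.08   -0.04   -0.04   -0.05    0.93   -0.04   -0.06   -0.07]
  [ -0.05   -0.06   -0.07   -0.01   -0.02    0.96   -0.05   -0.03]
  [ -0.02   -0.09   -0.02   -0.10   -0.02   -0.06    0.92   -0.06]
  [ -0.10   -0.04   -0.09   -0.01   -0.06   -0.09   -0.05    0.90]
Leontief inverse L = M⁻¹:
  [  1.1354    0.0811    0.0967    0.0980    0.0639    0.0637    0.1013    0.1434]
  [  0.1076    1.1126    0.0722    0.1378    0.0388    0.1411    0.0875    0.0530]
  [  0.0614    0.0733    1.1522    0.1550    0.1005    0.0762    0.0915    0.1251]
  [  0.0522    0.1014    0.1083    1.1385    0.1067    0.1055    0.0587    0.1191]
  [  0.1270    0.0829    0.0868    0.0991    1.1053    0.0843    0.1031    0.1237]
  [  0.0816    0.0918    0.1046    0.0489    0.0431    1.0723    0.0817    0.0657]
  [  0.0606    0.1368    0.0645    0.1523    0.0524    0.1093    1.1203    0.1068]
  [  0.1577    0.0892    0.1502    0.0651    0.1010    0.1411    0.1022    1.1640]
Total output x = L · d:
  x_0 = 1.1354·98 + 0.0811·97 + 0.0967·6 + 0.0980·26 + 0.0639·43 + 0.0637·56 + 0.1013·94 + 0.1434·53 = 145.7032
  x_1 = 0.1076·98 + 1.1126·97 + 0.0722·6 + 0.1378·26 + 0.0388·43 + 0.1411·56 + 0.0875·94 + 0.0530·53 = 143.0842
  x_2 = 0.0614·98 + 0.0733·97 + 1.1522·6 + 0.1550·26 + 0.1005·43 + 0.0762·56 + 0.0915·94 + 0.1251·53 = 47.8913
  x_3 = 0.0522·98 + 0.1014·97 + 0.1083·6 + 1.1385·26 + 0.1067·43 + 0.1055·56 + 0.0587·94 + 0.1191·53 = 67.5256
  x_4 = 0.1270·98 + 0.0829·97 + 0.0868·6 + 0.0991·26 + 1.1053·43 + 0.0843·56 + 0.1031·94 + 0.1237·53 = 92.0831
  x_5 = 0.0816·98 + 0.0918·97 + 0.1046·6 + 0.0489·26 + 0.0431·43 + 1.0723·56 + 0.0817·94 + 0.0657·53 = 91.8665
  x_6 = 0.0606·98 + 0.1368·97 + 0.0645·6 + 0.1523·26 + 0.0524·43 + 0.1093·56 + 1.1203·94 + 0.1068·53 = 142.9024
  x_7 = 0.1577·98 + 0.0892·97 + 0.1502·6 + 0.0651·26 + 0.1010·43 + 0.1411·56 + 0.1022·94 + 1.1640·53 = 110.2414
Δx_4 = L[4,4] · Δd_4 = 1.1053 · 20 = 22.1065

22.1065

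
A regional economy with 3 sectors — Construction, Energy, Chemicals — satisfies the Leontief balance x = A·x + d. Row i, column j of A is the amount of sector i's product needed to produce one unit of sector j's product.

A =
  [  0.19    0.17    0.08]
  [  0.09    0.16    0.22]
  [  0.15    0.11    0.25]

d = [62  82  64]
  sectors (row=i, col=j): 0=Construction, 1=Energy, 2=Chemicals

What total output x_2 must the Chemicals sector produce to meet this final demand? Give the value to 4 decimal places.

130.5037

Form M = I − A:
  [  0.81   -0.17   -0.08]
  [ -0.09    0.84   -0.22]
  [ -0.15   -0.11    0.75]
Leontief inverse L = M⁻¹:
  [  1.3092    0.2945    0.2260]
  [  0.2172    1.2869    0.4007]
  [  0.2937    0.2477    1.4373]
Total output x = L · d:
  x_0 = 1.3092·62 + 0.2945·82 + 0.2260·64 = 119.7875
  x_1 = 0.2172·62 + 1.2869·82 + 0.4007·64 = 144.6330
  x_2 = 0.2937·62 + 0.2477·82 + 1.4373·64 = 130.5037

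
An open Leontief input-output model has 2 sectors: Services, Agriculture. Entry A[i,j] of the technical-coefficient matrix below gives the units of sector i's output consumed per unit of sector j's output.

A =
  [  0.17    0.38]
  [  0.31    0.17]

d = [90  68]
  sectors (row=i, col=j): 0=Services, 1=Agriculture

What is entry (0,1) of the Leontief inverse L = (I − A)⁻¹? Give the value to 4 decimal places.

Form M = I − A:
  [  0.83   -0.38]
  [ -0.31    0.83]
Leontief inverse L = M⁻¹:
  [  1.4533    0.6654]
  [  0.5428    1.4533]
Total output x = L · d:
  x_0 = 1.4533·90 + 0.6654·68 = 176.0462
  x_1 = 0.5428·90 + 1.4533·68 = 147.6799

L[0,1] = 0.6654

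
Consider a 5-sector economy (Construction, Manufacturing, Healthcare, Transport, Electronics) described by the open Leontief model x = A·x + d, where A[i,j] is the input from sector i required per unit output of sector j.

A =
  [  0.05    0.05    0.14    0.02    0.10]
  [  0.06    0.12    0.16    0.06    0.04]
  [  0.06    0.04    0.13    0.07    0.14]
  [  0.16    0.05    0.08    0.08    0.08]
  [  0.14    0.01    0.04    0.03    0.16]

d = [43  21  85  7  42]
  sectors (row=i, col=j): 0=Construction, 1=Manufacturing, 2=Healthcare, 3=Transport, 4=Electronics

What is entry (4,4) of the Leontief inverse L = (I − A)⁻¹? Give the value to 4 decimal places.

Form M = I − A:
  [  0.95   -0.05   -0.14   -0.02   -0.10]
  [ -0.06    0.88   -0.16   -0.06   -0.04]
  [ -0.06   -0.04    0.87   -0.07   -0.14]
  [ -0.16   -0.05   -0.08    0.92   -0.08]
  [ -0.14   -0.01   -0.04   -0.03    0.84]
Leontief inverse L = M⁻¹:
  [  1.1045    0.0769    0.2045    0.0503    0.1740]
  [  0.1240    1.1618    0.2485    0.1013    0.1212]
  [  0.1324    0.0709    1.2042    0.1066    0.2300]
  [  0.2277    0.0856    0.1625    1.1152    0.1645]
  [  0.2000    0.0331    0.1002    0.0545    1.2377]
Total output x = L · d:
  x_0 = 1.1045·43 + 0.0769·21 + 0.2045·85 + 0.0503·7 + 0.1740·42 = 74.1519
  x_1 = 0.1240·43 + 1.1618·21 + 0.2485·85 + 0.1013·7 + 0.1212·42 = 56.6518
  x_2 = 0.1324·43 + 0.0709·21 + 1.2042·85 + 0.1066·7 + 0.2300·42 = 119.9403
  x_3 = 0.2277·43 + 0.0856·21 + 0.1625·85 + 1.1152·7 + 0.1645·42 = 40.1155
  x_4 = 0.2000·43 + 0.0331·21 + 0.1002·85 + 0.0545·7 + 1.2377·42 = 70.1772

L[4,4] = 1.2377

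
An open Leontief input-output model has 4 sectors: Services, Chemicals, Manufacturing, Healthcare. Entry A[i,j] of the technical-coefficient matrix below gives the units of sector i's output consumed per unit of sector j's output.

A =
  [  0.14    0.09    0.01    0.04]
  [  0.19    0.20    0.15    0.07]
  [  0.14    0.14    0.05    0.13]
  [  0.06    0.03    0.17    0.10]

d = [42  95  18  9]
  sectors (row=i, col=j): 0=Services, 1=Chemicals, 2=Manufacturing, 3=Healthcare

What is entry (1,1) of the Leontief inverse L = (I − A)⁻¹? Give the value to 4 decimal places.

L[1,1] = 1.3371

Form M = I − A:
  [  0.86   -0.09   -0.01   -0.04]
  [ -0.19    0.80   -0.15   -0.07]
  [ -0.14   -0.14    0.95   -0.13]
  [ -0.06   -0.03   -0.17    0.90]
Leontief inverse L = M⁻¹:
  [  1.2083    0.1472    0.0489    0.0722]
  [  0.3456    1.3371    0.2424    0.1544]
  [  0.2480    0.2322    1.1262    0.1918]
  [  0.1389    0.0982    0.2241    1.1573]
Total output x = L · d:
  x_0 = 1.2083·42 + 0.1472·95 + 0.0489·18 + 0.0722·9 = 66.2624
  x_1 = 0.3456·42 + 1.3371·95 + 0.2424·18 + 0.1544·9 = 147.2921
  x_2 = 0.2480·42 + 0.2322·95 + 1.1262·18 + 0.1918·9 = 54.4713
  x_3 = 0.1389·42 + 0.0982·95 + 0.2241·18 + 1.1573·9 = 29.6163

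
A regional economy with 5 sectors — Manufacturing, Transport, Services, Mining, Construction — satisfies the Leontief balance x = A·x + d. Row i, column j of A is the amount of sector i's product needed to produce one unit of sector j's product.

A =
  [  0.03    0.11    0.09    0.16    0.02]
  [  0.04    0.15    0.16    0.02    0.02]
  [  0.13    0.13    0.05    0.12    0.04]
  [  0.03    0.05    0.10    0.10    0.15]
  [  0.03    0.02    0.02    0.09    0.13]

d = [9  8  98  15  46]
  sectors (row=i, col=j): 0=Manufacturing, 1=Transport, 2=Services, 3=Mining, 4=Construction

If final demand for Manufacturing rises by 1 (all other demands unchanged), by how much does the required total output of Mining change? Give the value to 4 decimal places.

0.0673

Form M = I − A:
  [  0.97   -0.11   -0.09   -0.16   -0.02]
  [ -0.04    0.85   -0.16   -0.02   -0.02]
  [ -0.13   -0.13    0.95   -0.12   -0.04]
  [ -0.03   -0.05   -0.10    0.90   -0.15]
  [ -0.03   -0.02   -0.02   -0.09    0.87]
Leontief inverse L = M⁻¹:
  [  1.0683    0.1769    0.1559    0.2220    0.0741]
  [  0.0847    1.2275    0.2241    0.0776    0.0538]
  [  0.1684    0.2076    1.1260    0.1941    0.0939]
  [  0.0673    0.1055    0.1514    1.1668    0.2121]
  [  0.0496    0.0500    0.0521    0.1346    1.1773]
Total output x = L · d:
  x_0 = 1.0683·9 + 0.1769·8 + 0.1559·98 + 0.2220·15 + 0.0741·46 = 33.0493
  x_1 = 0.0847·9 + 1.2275·8 + 0.2241·98 + 0.0776·15 + 0.0538·46 = 36.1826
  x_2 = 0.1684·9 + 0.2076·8 + 1.1260·98 + 0.1941·15 + 0.0939·46 = 120.7485
  x_3 = 0.0673·9 + 0.1055·8 + 0.1514·98 + 1.1668·15 + 0.2121·46 = 43.5493
  x_4 = 0.0496·9 + 0.0500·8 + 0.0521·98 + 0.1346·15 + 1.1773·46 = 62.1259
Δx_3 = L[3,0] · Δd_0 = 0.0673 · 1 = 0.0673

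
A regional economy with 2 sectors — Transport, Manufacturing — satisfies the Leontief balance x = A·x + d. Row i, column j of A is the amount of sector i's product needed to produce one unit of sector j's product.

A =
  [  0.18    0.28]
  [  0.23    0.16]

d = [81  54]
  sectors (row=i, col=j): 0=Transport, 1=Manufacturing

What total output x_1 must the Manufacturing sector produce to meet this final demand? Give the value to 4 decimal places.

Form M = I − A:
  [  0.82   -0.28]
  [ -0.23    0.84]
Leontief inverse L = M⁻¹:
  [  1.3453    0.4484]
  [  0.3684    1.3133]
Total output x = L · d:
  x_0 = 1.3453·81 + 0.4484·54 = 133.1839
  x_1 = 0.3684·81 + 1.3133·54 = 100.7527

100.7527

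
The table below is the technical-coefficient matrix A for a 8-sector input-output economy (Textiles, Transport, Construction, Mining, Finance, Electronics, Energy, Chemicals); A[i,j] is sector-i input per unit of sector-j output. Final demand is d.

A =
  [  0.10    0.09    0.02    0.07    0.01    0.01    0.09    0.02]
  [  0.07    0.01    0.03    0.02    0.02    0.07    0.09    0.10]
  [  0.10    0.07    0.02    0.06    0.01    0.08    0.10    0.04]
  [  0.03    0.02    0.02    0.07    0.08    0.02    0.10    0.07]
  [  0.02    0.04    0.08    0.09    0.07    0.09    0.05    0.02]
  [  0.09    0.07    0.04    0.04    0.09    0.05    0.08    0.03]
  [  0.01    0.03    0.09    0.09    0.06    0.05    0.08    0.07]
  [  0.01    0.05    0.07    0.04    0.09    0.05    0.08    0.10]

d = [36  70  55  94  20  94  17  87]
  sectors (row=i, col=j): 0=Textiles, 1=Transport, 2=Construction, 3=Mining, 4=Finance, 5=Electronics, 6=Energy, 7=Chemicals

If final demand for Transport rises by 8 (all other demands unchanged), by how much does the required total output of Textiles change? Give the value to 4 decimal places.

Form M = I − A:
  [  0.90   -0.09   -0.02   -0.07   -0.01   -0.01   -0.09   -0.02]
  [ -0.07    0.99   -0.03   -0.02   -0.02   -0.07   -0.09   -0.10]
  [ -0.10   -0.07    0.98   -0.06   -0.01   -0.08   -0.10   -0.04]
  [ -0.03   -0.02   -0.02    0.93   -0.08   -0.02   -0.10   -0.07]
  [ -0.02   -0.04   -0.08   -0.09    0.93   -0.09   -0.05   -0.02]
  [ -0.09   -0.07   -0.04   -0.04   -0.09    0.95   -0.08   -0.03]
  [ -0.01   -0.03   -0.09   -0.09   -0.06   -0.05    0.92   -0.07]
  [ -0.01   -0.05   -0.07   -0.04   -0.09   -0.05   -0.08    0.90]
Leontief inverse L = M⁻¹:
  [  1.1383    0.1225    0.0536    0.1157    0.0458    0.0438    0.1537    0.0647]
  [  0.1070    1.0482    0.0696    0.0670    0.0644    0.1074    0.1532    0.1441]
  [  0.1466    0.1113    1.0612    0.1134    0.0568    0.1208    0.1744    0.0905]
  [  0.0601    0.0524    0.0614    1.1202    0.1261    0.0597    0.1614    0.1144]
  [  0.0646    0.0789    0.1192    0.1428    1.1184    0.1353    0.1208    0.0654]
  [  0.1365    0.1119    0.0838    0.0967    0.1367    1.0966    0.1535    0.0782]
  [  0.0516    0.0697    0.1340    0.1460    0.1118    0.0978    1.1544    0.1217]
  [  0.0513    0.0909    0.1182    0.0962    0.1435    0.1016    0.1542    1.1537]
Total output x = L · d:
  x_0 = 1.1383·36 + 0.1225·70 + 0.0536·55 + 0.1157·94 + 0.0458·20 + 0.0438·94 + 0.1537·17 + 0.0647·87 = 76.6554
  x_1 = 0.1070·36 + 1.0482·70 + 0.0696·55 + 0.0670·94 + 0.0644·20 + 0.1074·94 + 0.1532·17 + 0.1441·87 = 113.8741
  x_2 = 0.1466·36 + 0.1113·70 + 1.0612·55 + 0.1134·94 + 0.0568·20 + 0.1208·94 + 0.1744·17 + 0.0905·87 = 105.4200
  x_3 = 0.0601·36 + 0.0524·70 + 0.0614·55 + 1.1202·94 + 0.1261·20 + 0.0597·94 + 0.1614·17 + 0.1144·87 = 135.3342
  x_4 = 0.0646·36 + 0.0789·70 + 0.1192·55 + 0.1428·94 + 1.1184·20 + 0.1353·94 + 0.1208·17 + 0.0654·87 = 70.6556
  x_5 = 0.1365·36 + 0.1119·70 + 0.0838·55 + 0.0967·94 + 0.1367·20 + 1.0966·94 + 0.1535·17 + 0.0782·87 = 141.6762
  x_6 = 0.0516·36 + 0.0697·70 + 0.1340·55 + 0.1460·94 + 0.1118·20 + 0.0978·94 + 1.1544·17 + 0.1217·87 = 69.4737
  x_7 = 0.0513·36 + 0.0909·70 + 0.1182·55 + 0.0962·94 + 0.1435·20 + 0.1016·94 + 0.1542·17 + 1.1537·87 = 139.1708
Δx_0 = L[0,1] · Δd_1 = 0.1225 · 8 = 0.9798

0.9798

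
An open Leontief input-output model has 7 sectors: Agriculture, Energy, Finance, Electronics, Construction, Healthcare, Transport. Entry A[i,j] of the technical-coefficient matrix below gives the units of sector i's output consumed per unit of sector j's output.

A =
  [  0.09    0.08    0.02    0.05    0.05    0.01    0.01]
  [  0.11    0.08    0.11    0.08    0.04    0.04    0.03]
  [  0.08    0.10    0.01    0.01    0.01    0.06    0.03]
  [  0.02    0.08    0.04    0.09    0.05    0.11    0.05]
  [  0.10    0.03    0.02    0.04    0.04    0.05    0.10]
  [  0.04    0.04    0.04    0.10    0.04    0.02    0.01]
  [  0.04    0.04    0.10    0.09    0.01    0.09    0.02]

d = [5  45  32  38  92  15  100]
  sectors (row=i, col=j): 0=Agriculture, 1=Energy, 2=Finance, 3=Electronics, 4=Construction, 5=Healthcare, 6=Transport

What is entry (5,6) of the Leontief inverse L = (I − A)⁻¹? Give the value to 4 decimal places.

Form M = I − A:
  [  0.91   -0.08   -0.02   -0.05   -0.05   -0.01   -0.01]
  [ -0.11    0.92   -0.11   -0.08   -0.04   -0.04   -0.03]
  [ -0.08   -0.10    0.99   -0.01   -0.01   -0.06   -0.03]
  [ -0.02   -0.08   -0.04    0.91   -0.05   -0.11   -0.05]
  [ -0.10   -0.03   -0.02   -0.04    0.96   -0.05   -0.10]
  [ -0.04   -0.04   -0.04   -0.10   -0.04    0.98   -0.01]
  [ -0.04   -0.04   -0.10   -0.09   -0.01   -0.09    0.98]
Leontief inverse L = M⁻¹:
  [  1.1290    0.1152    0.0446    0.0823    0.0701    0.0343    0.0281]
  [  0.1663    1.1364    0.1450    0.1279    0.0681    0.0799    0.0552]
  [  0.1168    0.1330    1.0372    0.0439    0.0285    0.0804    0.0430]
  [  0.0651    0.1254    0.0764    1.1414    0.0759    0.1493    0.0743]
  [  0.1398    0.0680    0.0504    0.0815    1.0612    0.0814    0.1183]
  [  0.0708    0.0729    0.0612    0.1315    0.0582    1.0482    0.0282]
  [  0.0787    0.0836    0.1267    0.1308    0.0317    0.1237    1.0388]
Total output x = L · d:
  x_0 = 1.1290·5 + 0.1152·45 + 0.0446·32 + 0.0823·38 + 0.0701·92 + 0.0343·15 + 0.0281·100 = 25.1537
  x_1 = 0.1663·5 + 1.1364·45 + 0.1450·32 + 0.1279·38 + 0.0681·92 + 0.0799·15 + 0.0552·100 = 74.4495
  x_2 = 0.1168·5 + 0.1330·45 + 1.0372·32 + 0.0439·38 + 0.0285·92 + 0.0804·15 + 0.0430·100 = 49.5527
  x_3 = 0.0651·5 + 0.1254·45 + 0.0764·32 + 1.1414·38 + 0.0759·92 + 0.1493·15 + 0.0743·100 = 68.4435
  x_4 = 0.1398·5 + 0.0680·45 + 0.0504·32 + 0.0815·38 + 1.0612·92 + 0.0814·15 + 0.1183·100 = 119.1510
  x_5 = 0.0708·5 + 0.0729·45 + 0.0612·32 + 0.1315·38 + 0.0582·92 + 1.0482·15 + 0.0282·100 = 34.4846
  x_6 = 0.0787·5 + 0.0836·45 + 0.1267·32 + 0.1308·38 + 0.0317·92 + 0.1237·15 + 1.0388·100 = 121.8311

L[5,6] = 0.0282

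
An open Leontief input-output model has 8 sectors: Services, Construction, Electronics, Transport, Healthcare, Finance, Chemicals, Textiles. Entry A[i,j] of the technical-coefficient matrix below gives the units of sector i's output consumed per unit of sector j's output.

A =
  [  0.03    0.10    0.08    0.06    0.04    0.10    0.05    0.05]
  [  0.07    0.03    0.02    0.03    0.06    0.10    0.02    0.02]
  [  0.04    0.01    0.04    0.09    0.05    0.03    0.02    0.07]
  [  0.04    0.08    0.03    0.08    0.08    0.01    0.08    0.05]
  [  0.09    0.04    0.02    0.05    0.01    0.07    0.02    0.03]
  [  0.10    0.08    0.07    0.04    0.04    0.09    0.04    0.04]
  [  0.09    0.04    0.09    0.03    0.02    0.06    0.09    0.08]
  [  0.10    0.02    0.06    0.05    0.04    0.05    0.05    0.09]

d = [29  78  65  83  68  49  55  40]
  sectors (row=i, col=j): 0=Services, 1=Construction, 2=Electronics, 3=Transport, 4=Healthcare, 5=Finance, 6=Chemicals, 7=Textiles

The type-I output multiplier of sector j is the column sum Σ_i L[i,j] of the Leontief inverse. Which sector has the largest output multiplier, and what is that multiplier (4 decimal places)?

Form M = I − A:
  [  0.97   -0.10   -0.08   -0.06   -0.04   -0.10   -0.05   -0.05]
  [ -0.07    0.97   -0.02   -0.03   -0.06   -0.10   -0.02   -0.02]
  [ -0.04   -0.01    0.96   -0.09   -0.05   -0.03   -0.02   -0.07]
  [ -0.04   -0.08   -0.03    0.92   -0.08   -0.01   -0.08   -0.05]
  [ -0.09   -0.04   -0.02   -0.05    0.99   -0.07   -0.02   -0.03]
  [ -0.10   -0.08   -0.07   -0.04   -0.04    0.91   -0.04   -0.04]
  [ -0.09   -0.04   -0.09   -0.03   -0.02   -0.06    0.91   -0.08]
  [ -0.10   -0.02   -0.06   -0.05   -0.04   -0.05   -0.05    0.91]
Leontief inverse L = M⁻¹:
  [  1.0930    0.1449    0.1251    0.1076    0.0801    0.1587    0.0895    0.0963]
  [  0.1143    1.0669    0.0537    0.0628    0.0859    0.1448    0.0475    0.0507]
  [  0.0819    0.0427    1.0710    0.1259    0.0781    0.0655    0.0504    0.1046]
  [  0.0948    0.1193    0.0689    1.1214    0.1137    0.0597    0.1181    0.0915]
  [  0.1295    0.0759    0.0530    0.0822    1.0372    0.1115    0.0482    0.0607]
  [  0.1598    0.1281    0.1171    0.0876    0.0788    1.1513    0.0789    0.0856]
  [  0.1514    0.0851    0.1411    0.0788    0.0578    0.1179    1.1328    0.1321]
  [  0.1560    0.0638    0.1058    0.0959    0.0752    0.1029    0.0894    1.1371]
Total output x = L · d:
  x_0 = 1.0930·29 + 0.1449·78 + 0.1251·65 + 0.1076·83 + 0.0801·68 + 0.1587·49 + 0.0895·55 + 0.0963·40 = 82.0592
  x_1 = 0.1143·29 + 1.0669·78 + 0.0537·65 + 0.0628·83 + 0.0859·68 + 0.1448·49 + 0.0475·55 + 0.0507·40 = 112.8100
  x_2 = 0.0819·29 + 0.0427·78 + 1.0710·65 + 0.1259·83 + 0.0781·68 + 0.0655·49 + 0.0504·55 + 0.1046·40 = 101.2432
  x_3 = 0.0948·29 + 0.1193·78 + 0.0689·65 + 1.1214·83 + 0.1137·68 + 0.0597·49 + 0.1181·55 + 0.0915·40 = 130.4173
  x_4 = 0.1295·29 + 0.0759·78 + 0.0530·65 + 0.0822·83 + 1.0372·68 + 0.1115·49 + 0.0482·55 + 0.0607·40 = 101.0144
  x_5 = 0.1598·29 + 0.1281·78 + 0.1171·65 + 0.0876·83 + 0.0788·68 + 1.1513·49 + 0.0789·55 + 0.0856·40 = 99.0465
  x_6 = 0.1514·29 + 0.0851·78 + 0.1411·65 + 0.0788·83 + 0.0578·68 + 0.1179·49 + 1.1328·55 + 0.1321·40 = 104.0403
  x_7 = 0.1560·29 + 0.0638·78 + 0.1058·65 + 0.0959·83 + 0.0752·68 + 0.1029·49 + 0.0894·55 + 1.1371·40 = 84.8928
Output multipliers (column sums of L):
  Services: 1.9808
  Construction: 1.7268
  Electronics: 1.7357
  Transport: 1.7622
  Healthcare: 1.6066
  Finance: 1.9122
  Chemicals: 1.6547
  Textiles: 1.7585

Services (1.9808)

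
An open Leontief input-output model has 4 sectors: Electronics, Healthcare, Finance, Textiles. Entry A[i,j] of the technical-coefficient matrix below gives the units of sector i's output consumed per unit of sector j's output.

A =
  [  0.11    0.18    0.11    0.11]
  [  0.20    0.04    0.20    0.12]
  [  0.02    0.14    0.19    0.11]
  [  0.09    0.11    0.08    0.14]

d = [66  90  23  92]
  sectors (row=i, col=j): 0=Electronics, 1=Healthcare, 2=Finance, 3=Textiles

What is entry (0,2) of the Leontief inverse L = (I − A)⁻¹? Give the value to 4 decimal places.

L[0,2] = 0.2605

Form M = I − A:
  [  0.89   -0.18   -0.11   -0.11]
  [ -0.20    0.96   -0.20   -0.12]
  [ -0.02   -0.14    0.81   -0.11]
  [ -0.09   -0.11   -0.08    0.86]
Leontief inverse L = M⁻¹:
  [  1.2185    0.2928    0.2605    0.2300]
  [  0.2977    1.1778    0.3557    0.2479]
  [  0.1054    0.2384    1.3292    0.2168]
  [  0.1754    0.2035    0.1964    1.2387]
Total output x = L · d:
  x_0 = 1.2185·66 + 0.2928·90 + 0.2605·23 + 0.2300·92 = 133.9301
  x_1 = 0.2977·66 + 1.1778·90 + 0.3557·23 + 0.2479·92 = 156.6410
  x_2 = 0.1054·66 + 0.2384·90 + 1.3292·23 + 0.2168·92 = 78.9247
  x_3 = 0.1754·66 + 0.2035·90 + 0.1964·23 + 1.2387·92 = 148.3700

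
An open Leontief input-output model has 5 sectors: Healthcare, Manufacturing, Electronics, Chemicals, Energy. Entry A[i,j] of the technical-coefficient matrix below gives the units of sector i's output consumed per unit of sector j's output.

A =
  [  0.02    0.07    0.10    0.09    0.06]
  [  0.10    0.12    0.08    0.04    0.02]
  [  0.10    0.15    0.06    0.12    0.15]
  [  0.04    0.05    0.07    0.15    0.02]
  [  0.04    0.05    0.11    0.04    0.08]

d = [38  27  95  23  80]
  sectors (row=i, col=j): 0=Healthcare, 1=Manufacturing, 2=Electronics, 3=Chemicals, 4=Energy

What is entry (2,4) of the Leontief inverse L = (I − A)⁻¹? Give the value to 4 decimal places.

L[2,4] = 0.2051

Form M = I − A:
  [  0.98   -0.07   -0.10   -0.09   -0.06]
  [ -0.10    0.88   -0.08   -0.04   -0.02]
  [ -0.10   -0.15    0.94   -0.12   -0.15]
  [ -0.04   -0.05   -0.07    0.85   -0.02]
  [ -0.04   -0.05   -0.11   -0.04    0.92]
Leontief inverse L = M⁻¹:
  [  1.0576    0.1226    0.1451    0.1429    0.0984]
  [  0.1394    1.1778    0.1286    0.0911    0.0576]
  [  0.1560    0.2294    1.1387    0.1977    0.2051]
  [  0.0726    0.0963    0.1118    1.2069    0.0513]
  [  0.0754    0.1010    0.1543    0.0873    1.1211]
Total output x = L · d:
  x_0 = 1.0576·38 + 0.1226·27 + 0.1451·95 + 0.1429·23 + 0.0984·80 = 68.4381
  x_1 = 0.1394·38 + 1.1778·27 + 0.1286·95 + 0.0911·23 + 0.0576·80 = 56.0190
  x_2 = 0.1560·38 + 0.2294·27 + 1.1387·95 + 0.1977·23 + 0.2051·80 = 141.2548
  x_3 = 0.0726·38 + 0.0963·27 + 0.1118·95 + 1.2069·23 + 0.0513·80 = 47.8414
  x_4 = 0.0754·38 + 0.1010·27 + 0.1543·95 + 0.0873·23 + 1.1211·80 = 111.9458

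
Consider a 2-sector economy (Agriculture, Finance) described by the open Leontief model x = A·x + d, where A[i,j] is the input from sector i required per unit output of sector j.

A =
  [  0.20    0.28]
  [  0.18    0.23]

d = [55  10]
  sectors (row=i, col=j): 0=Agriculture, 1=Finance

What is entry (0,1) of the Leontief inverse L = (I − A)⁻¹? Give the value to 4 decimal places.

Form M = I − A:
  [  0.80   -0.28]
  [ -0.18    0.77]
Leontief inverse L = M⁻¹:
  [  1.3614    0.4950]
  [  0.3182    1.4144]
Total output x = L · d:
  x_0 = 1.3614·55 + 0.4950·10 = 79.8267
  x_1 = 0.3182·55 + 1.4144·10 = 31.6478

L[0,1] = 0.4950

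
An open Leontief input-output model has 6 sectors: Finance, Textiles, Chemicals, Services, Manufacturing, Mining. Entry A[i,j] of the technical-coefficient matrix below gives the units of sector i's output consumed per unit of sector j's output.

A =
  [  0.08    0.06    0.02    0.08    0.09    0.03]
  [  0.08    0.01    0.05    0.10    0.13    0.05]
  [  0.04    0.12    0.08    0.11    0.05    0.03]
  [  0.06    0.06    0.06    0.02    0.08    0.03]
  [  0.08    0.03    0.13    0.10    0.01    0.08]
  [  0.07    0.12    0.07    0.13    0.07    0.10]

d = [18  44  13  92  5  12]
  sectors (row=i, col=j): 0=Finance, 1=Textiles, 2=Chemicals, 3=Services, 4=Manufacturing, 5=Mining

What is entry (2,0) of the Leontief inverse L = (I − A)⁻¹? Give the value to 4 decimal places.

L[2,0] = 0.0884

Form M = I − A:
  [  0.92   -0.06   -0.02   -0.08   -0.09   -0.03]
  [ -0.08    0.99   -0.05   -0.10   -0.13   -0.05]
  [ -0.04   -0.12    0.92   -0.11   -0.05   -0.03]
  [ -0.06   -0.06   -0.06    0.98   -0.08   -0.03]
  [ -0.08   -0.03   -0.13   -0.10    0.99   -0.08]
  [ -0.07   -0.12   -0.07   -0.13   -0.07    0.90]
Leontief inverse L = M⁻¹:
  [  1.1225    0.0947    0.0613    0.1298    0.1324    0.0608]
  [  0.1284    1.0557    0.1018    0.1590    0.1745    0.0871]
  [  0.0884    0.1635    1.1286    0.1698    0.1048    0.0646]
  [  0.0965    0.0929    0.0976    1.0682    0.1163    0.0576]
  [  0.1269    0.0851    0.1769    0.1626    1.0630    0.1148]
  [  0.1351    0.1809    0.1340    0.2114    0.1412    1.1497]
Total output x = L · d:
  x_0 = 1.1225·18 + 0.0947·44 + 0.0613·13 + 0.1298·92 + 0.1324·5 + 0.0608·12 = 38.4976
  x_1 = 0.1284·18 + 1.0557·44 + 0.1018·13 + 0.1590·92 + 0.1745·5 + 0.0871·12 = 66.6312
  x_2 = 0.0884·18 + 0.1635·44 + 1.1286·13 + 0.1698·92 + 0.1048·5 + 0.0646·12 = 40.3784
  x_3 = 0.0965·18 + 0.0929·44 + 0.0976·13 + 1.0682·92 + 0.1163·5 + 0.0576·12 = 106.6443
  x_4 = 0.1269·18 + 0.0851·44 + 0.1769·13 + 0.1626·92 + 1.0630·5 + 0.1148·12 = 29.9792
  x_5 = 0.1351·18 + 0.1809·44 + 0.1340·13 + 0.2114·92 + 0.1412·5 + 1.1497·12 = 46.0882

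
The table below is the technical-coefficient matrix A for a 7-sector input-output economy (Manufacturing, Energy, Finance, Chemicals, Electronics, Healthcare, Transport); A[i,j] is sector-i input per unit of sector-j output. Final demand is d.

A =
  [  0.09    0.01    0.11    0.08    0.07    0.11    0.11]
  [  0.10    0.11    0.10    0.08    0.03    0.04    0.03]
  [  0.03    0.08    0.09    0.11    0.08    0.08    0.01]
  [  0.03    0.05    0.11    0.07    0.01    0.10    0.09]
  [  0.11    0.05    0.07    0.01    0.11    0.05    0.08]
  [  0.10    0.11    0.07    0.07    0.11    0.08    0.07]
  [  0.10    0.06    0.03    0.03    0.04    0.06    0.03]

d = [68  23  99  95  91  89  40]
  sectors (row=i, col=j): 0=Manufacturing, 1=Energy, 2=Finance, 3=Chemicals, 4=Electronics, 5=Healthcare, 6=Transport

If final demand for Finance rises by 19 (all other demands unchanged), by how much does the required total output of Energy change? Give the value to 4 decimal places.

3.5548

Form M = I − A:
  [  0.91   -0.01   -0.11   -0.08   -0.07   -0.11   -0.11]
  [ -0.10    0.89   -0.10   -0.08   -0.03   -0.04   -0.03]
  [ -0.03   -0.08    0.91   -0.11   -0.08   -0.08   -0.01]
  [ -0.03   -0.05   -0.11    0.93   -0.01   -0.10   -0.09]
  [ -0.11   -0.05   -0.07   -0.01    0.89   -0.05   -0.08]
  [ -0.10   -0.11   -0.07   -0.07   -0.11    0.92   -0.07]
  [ -0.10   -0.06   -0.03   -0.03   -0.04   -0.06    0.97]
Leontief inverse L = M⁻¹:
  [  1.1796    0.0853    0.2034    0.1552    0.1484    0.1991    0.1795]
  [  0.1735    1.1760    0.1871    0.1507    0.0900    0.1151    0.0877]
  [  0.1020    0.1478    1.1735    0.1754    0.1422    0.1518    0.0672]
  [  0.0982    0.1154    0.1844    1.1334    0.0681    0.1688    0.1396]
  [  0.1901    0.1098    0.1479    0.0695    1.1775    0.1210    0.1388]
  [  0.1990    0.1911    0.1724    0.1487    0.1903    1.1700    0.1442]
  [  0.1587    0.1060    0.0913    0.0779    0.0877    0.1149    1.0759]
Total output x = L · d:
  x_0 = 1.1796·68 + 0.0853·23 + 0.2034·99 + 0.1552·95 + 0.1484·91 + 0.1991·89 + 0.1795·40 = 155.4575
  x_1 = 0.1735·68 + 1.1760·23 + 0.1871·99 + 0.1507·95 + 0.0900·91 + 0.1151·89 + 0.0877·40 = 93.6280
  x_2 = 0.1020·68 + 0.1478·23 + 1.1735·99 + 0.1754·95 + 0.1422·91 + 0.1518·89 + 0.0672·40 = 172.3200
  x_3 = 0.0982·68 + 0.1154·23 + 0.1844·99 + 1.1334·95 + 0.0681·91 + 0.1688·89 + 0.1396·40 = 162.0625
  x_4 = 0.1901·68 + 0.1098·23 + 0.1479·99 + 0.0695·95 + 1.1775·91 + 0.1210·89 + 0.1388·40 = 160.1737
  x_5 = 0.1990·68 + 0.1911·23 + 0.1724·99 + 0.1487·95 + 0.1903·91 + 1.1700·89 + 0.1442·40 = 176.3417
  x_6 = 0.1587·68 + 0.1060·23 + 0.0913·99 + 0.0779·95 + 0.0877·91 + 0.1149·89 + 1.0759·40 = 90.9096
Δx_1 = L[1,2] · Δd_2 = 0.1871 · 19 = 3.5548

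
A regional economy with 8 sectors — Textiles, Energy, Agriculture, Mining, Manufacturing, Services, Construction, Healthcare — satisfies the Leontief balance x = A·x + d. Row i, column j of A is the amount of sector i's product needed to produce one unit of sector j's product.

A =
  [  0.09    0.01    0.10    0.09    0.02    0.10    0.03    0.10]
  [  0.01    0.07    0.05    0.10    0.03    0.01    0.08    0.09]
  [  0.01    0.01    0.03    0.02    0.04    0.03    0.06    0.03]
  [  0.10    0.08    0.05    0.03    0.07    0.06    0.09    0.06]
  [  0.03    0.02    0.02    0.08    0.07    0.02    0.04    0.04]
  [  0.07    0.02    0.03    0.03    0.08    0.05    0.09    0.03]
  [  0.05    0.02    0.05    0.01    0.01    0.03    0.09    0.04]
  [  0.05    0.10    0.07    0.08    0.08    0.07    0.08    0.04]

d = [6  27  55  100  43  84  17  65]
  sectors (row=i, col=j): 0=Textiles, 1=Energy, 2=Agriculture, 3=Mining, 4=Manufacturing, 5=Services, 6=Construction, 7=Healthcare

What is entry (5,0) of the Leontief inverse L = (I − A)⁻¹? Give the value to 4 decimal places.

Form M = I − A:
  [  0.91   -0.01   -0.10   -0.09   -0.02   -0.10   -0.03   -0.10]
  [ -0.01    0.93   -0.05   -0.10   -0.03   -0.01   -0.08   -0.09]
  [ -0.01   -0.01    0.97   -0.02   -0.04   -0.03   -0.06   -0.03]
  [ -0.10   -0.08   -0.05    0.97   -0.07   -0.06   -0.09   -0.06]
  [ -0.03   -0.02   -0.02   -0.08    0.93   -0.02   -0.04   -0.04]
  [ -0.07   -0.02   -0.03   -0.03   -0.08    0.95   -0.09   -0.03]
  [ -0.05   -0.02   -0.05   -0.01   -0.01   -0.03    0.91   -0.04]
  [ -0.05   -0.10   -0.07   -0.08   -0.08   -0.07   -0.08    0.96]
Leontief inverse L = M⁻¹:
  [  1.1435    0.0485    0.1492    0.1378    0.0696    0.1497    0.0964    0.1485]
  [  0.0488    1.1081    0.0886    0.1397    0.0676    0.0438    0.1374    0.1304]
  [  0.0288    0.0241    1.0477    0.0379    0.0583    0.0463    0.0872    0.0479]
  [  0.1475    0.1156    0.0984    1.0818    0.1127    0.1036    0.1535    0.1112]
  [  0.0610    0.0444    0.0474    0.1098    1.0991    0.0461    0.0789    0.0694]
  [  0.1063    0.0430    0.0640    0.0650    0.1115    1.0818    0.1356    0.0653]
  [  0.0756    0.0376    0.0765    0.0337    0.0311    0.0539    1.1256    0.0658]
  [  0.0982    0.1393    0.1166    0.1313    0.1266    0.1116    0.1487    1.0918]
Total output x = L · d:
  x_0 = 1.1435·6 + 0.0485·27 + 0.1492·55 + 0.1378·100 + 0.0696·43 + 0.1497·84 + 0.0964·17 + 0.1485·65 = 57.0247
  x_1 = 0.0488·6 + 1.1081·27 + 0.0886·55 + 0.1397·100 + 0.0676·43 + 0.0438·84 + 0.1374·17 + 0.1304·65 = 66.4511
  x_2 = 0.0288·6 + 0.0241·27 + 1.0477·55 + 0.0379·100 + 0.0583·43 + 0.0463·84 + 0.0872·17 + 0.0479·65 = 73.2238
  x_3 = 0.1475·6 + 0.1156·27 + 0.0984·55 + 1.0818·100 + 0.1127·43 + 0.1036·84 + 0.1535·17 + 0.1112·65 = 140.9832
  x_4 = 0.0610·6 + 0.0444·27 + 0.0474·55 + 0.1098·100 + 1.0991·43 + 0.0461·84 + 0.0789·17 + 0.0694·65 = 72.1347
  x_5 = 0.1063·6 + 0.0430·27 + 0.0640·55 + 0.0650·100 + 0.1115·43 + 1.0818·84 + 0.1356·17 + 0.0653·65 = 114.0357
  x_6 = 0.0756·6 + 0.0376·27 + 0.0765·55 + 0.0337·100 + 0.0311·43 + 0.0539·84 + 1.1256·17 + 0.0658·65 = 38.3319
  x_7 = 0.0982·6 + 0.1393·27 + 0.1166·55 + 0.1313·100 + 0.1266·43 + 0.1116·84 + 0.1487·17 + 1.0918·65 = 112.2088

L[5,0] = 0.1063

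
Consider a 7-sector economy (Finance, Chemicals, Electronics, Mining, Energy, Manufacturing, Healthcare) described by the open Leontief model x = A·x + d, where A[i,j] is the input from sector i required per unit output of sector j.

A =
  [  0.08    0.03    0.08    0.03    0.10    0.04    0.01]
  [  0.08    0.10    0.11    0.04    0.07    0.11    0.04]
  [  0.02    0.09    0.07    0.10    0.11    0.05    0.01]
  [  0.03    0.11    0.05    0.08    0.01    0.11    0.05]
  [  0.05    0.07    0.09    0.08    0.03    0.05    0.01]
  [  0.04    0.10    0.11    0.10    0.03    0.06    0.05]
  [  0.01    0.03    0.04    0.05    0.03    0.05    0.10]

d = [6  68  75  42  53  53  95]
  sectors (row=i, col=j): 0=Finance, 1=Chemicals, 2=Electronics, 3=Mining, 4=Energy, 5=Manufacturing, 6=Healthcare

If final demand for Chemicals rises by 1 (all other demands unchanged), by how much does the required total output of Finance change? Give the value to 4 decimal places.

0.0806

Form M = I − A:
  [  0.92   -0.03   -0.08   -0.03   -0.10   -0.04   -0.01]
  [ -0.08    0.90   -0.11   -0.04   -0.07   -0.11   -0.04]
  [ -0.02   -0.09    0.93   -0.10   -0.11   -0.05   -0.01]
  [ -0.03   -0.11   -0.05    0.92   -0.01   -0.11   -0.05]
  [ -0.05   -0.07   -0.09   -0.08    0.97   -0.05   -0.01]
  [ -0.04   -0.10   -0.11   -0.10   -0.03    0.94   -0.05]
  [ -0.01   -0.03   -0.04   -0.05   -0.03   -0.05    0.90]
Leontief inverse L = M⁻¹:
  [  1.1108    0.0806    0.1336    0.0768    0.1397    0.0817    0.0278]
  [  0.1260    1.1804    0.1930    0.1109    0.1290    0.1775    0.0735]
  [  0.0574    0.1606    1.1372    0.1598    0.1527    0.1105    0.0371]
  [  0.0663    0.1786    0.1168    1.1372    0.0525    0.1702    0.0832]
  [  0.0815    0.1287    0.1461    0.1299    1.0706    0.1002    0.0329]
  [  0.0786    0.1747    0.1806    0.1636    0.0803    1.1251    0.0831]
  [  0.0299    0.0713    0.0799    0.0882    0.0557    0.0870    1.1259]
Total output x = L · d:
  x_0 = 1.1108·6 + 0.0806·68 + 0.1336·75 + 0.0768·42 + 0.1397·53 + 0.0817·53 + 0.0278·95 = 39.7632
  x_1 = 0.1260·6 + 1.1804·68 + 0.1930·75 + 0.1109·42 + 0.1290·53 + 0.1775·53 + 0.0735·95 = 123.3803
  x_2 = 0.0574·6 + 0.1606·68 + 1.1372·75 + 0.1598·42 + 0.1527·53 + 0.1105·53 + 0.0371·95 = 120.7409
  x_3 = 0.0663·6 + 0.1786·68 + 0.1168·75 + 1.1372·42 + 0.0525·53 + 0.1702·53 + 0.0832·95 = 88.7746
  x_4 = 0.0815·6 + 0.1287·68 + 0.1461·75 + 0.1299·42 + 1.0706·53 + 0.1002·53 + 0.0329·95 = 90.8384
  x_5 = 0.0786·6 + 0.1747·68 + 0.1806·75 + 0.1636·42 + 0.0803·53 + 1.1251·53 + 0.0831·95 = 104.5477
  x_6 = 0.0299·6 + 0.0713·68 + 0.0799·75 + 0.0882·42 + 0.0557·53 + 0.0870·53 + 1.1259·95 = 129.2444
Δx_0 = L[0,1] · Δd_1 = 0.0806 · 1 = 0.0806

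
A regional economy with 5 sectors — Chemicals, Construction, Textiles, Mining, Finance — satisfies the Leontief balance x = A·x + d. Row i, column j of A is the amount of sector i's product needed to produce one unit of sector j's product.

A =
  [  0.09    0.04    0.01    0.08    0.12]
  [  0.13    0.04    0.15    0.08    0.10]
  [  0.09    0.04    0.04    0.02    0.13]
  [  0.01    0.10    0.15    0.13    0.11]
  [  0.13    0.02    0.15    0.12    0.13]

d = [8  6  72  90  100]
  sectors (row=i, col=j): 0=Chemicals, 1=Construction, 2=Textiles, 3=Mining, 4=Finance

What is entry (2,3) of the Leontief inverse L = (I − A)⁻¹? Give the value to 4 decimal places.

L[2,3] = 0.0722

Form M = I − A:
  [  0.91   -0.04   -0.01   -0.08   -0.12]
  [ -0.13    0.96   -0.15   -0.08   -0.10]
  [ -0.09   -0.04    0.96   -0.02   -0.13]
  [ -0.01   -0.10   -0.15    0.87   -0.11]
  [ -0.13   -0.02   -0.15   -0.12    0.87]
Leontief inverse L = M⁻¹:
  [  1.1457    0.0696    0.0752    0.1404    0.1950]
  [  0.2078    1.0799    0.2268    0.1520    0.2059]
  [  0.1469    0.0635    1.0957    0.0722    0.2004]
  [  0.0894    0.1442    0.2461    1.2067    0.2182]
  [  0.2136    0.0661    0.2393    0.2033    1.2480]
Total output x = L · d:
  x_0 = 1.1457·8 + 0.0696·6 + 0.0752·72 + 0.1404·90 + 0.1950·100 = 47.1313
  x_1 = 0.2078·8 + 1.0799·6 + 0.2268·72 + 0.1520·90 + 0.2059·100 = 58.7454
  x_2 = 0.1469·8 + 0.0635·6 + 1.0957·72 + 0.0722·90 + 0.2004·100 = 106.9816
  x_3 = 0.0894·8 + 0.1442·6 + 0.2461·72 + 1.2067·90 + 0.2182·100 = 149.7249
  x_4 = 0.2136·8 + 0.0661·6 + 0.2393·72 + 0.2033·90 + 1.2480·100 = 162.4324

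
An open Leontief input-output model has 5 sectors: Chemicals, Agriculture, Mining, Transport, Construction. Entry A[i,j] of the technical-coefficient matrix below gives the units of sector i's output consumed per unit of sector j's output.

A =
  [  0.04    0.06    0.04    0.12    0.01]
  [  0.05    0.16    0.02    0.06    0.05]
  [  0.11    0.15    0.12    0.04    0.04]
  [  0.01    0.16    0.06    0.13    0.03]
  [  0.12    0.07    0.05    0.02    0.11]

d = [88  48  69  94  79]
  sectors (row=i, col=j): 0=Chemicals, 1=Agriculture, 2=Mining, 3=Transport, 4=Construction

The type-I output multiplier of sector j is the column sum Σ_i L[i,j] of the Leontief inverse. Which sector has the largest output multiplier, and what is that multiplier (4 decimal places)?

Form M = I − A:
  [  0.96   -0.06   -0.04   -0.12   -0.01]
  [ -0.05    0.84   -0.02   -0.06   -0.05]
  [ -0.11   -0.15    0.88   -0.04   -0.04]
  [ -0.01   -0.16   -0.06    0.87   -0.03]
  [ -0.12   -0.07   -0.05   -0.02    0.89]
Leontief inverse L = M⁻¹:
  [  1.0601    0.1193    0.0632    0.1580    0.0268]
  [  0.0793    1.2289    0.0426    0.0994    0.0752]
  [  0.1552    0.2417    1.1593    0.0930    0.0706]
  [  0.0430    0.2486    0.0912    1.1780    0.0583]
  [  0.1589    0.1319    0.0790    0.0608    1.1384]
Total output x = L · d:
  x_0 = 1.0601·88 + 0.1193·48 + 0.0632·69 + 0.1580·94 + 0.0268·79 = 120.3433
  x_1 = 0.0793·88 + 1.2289·48 + 0.0426·69 + 0.0994·94 + 0.0752·79 = 84.1904
  x_2 = 0.1552·88 + 0.2417·48 + 1.1593·69 + 0.0930·94 + 0.0706·79 = 119.5645
  x_3 = 0.0430·88 + 0.2486·48 + 0.0912·69 + 1.1780·94 + 0.0583·79 = 137.3451
  x_4 = 0.1589·88 + 0.1319·48 + 0.0790·69 + 0.0608·94 + 1.1384·79 = 121.4153
Output multipliers (column sums of L):
  Chemicals: 1.4965
  Agriculture: 1.9705
  Mining: 1.4353
  Transport: 1.5892
  Construction: 1.3692

Agriculture (1.9705)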